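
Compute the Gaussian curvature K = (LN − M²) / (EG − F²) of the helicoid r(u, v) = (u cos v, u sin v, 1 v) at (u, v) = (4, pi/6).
K = -1/289

Coefficients of the first fundamental form: E = 1, F = 0, G = u^2 + 1.
Coefficients of the second fundamental form: L = 0, M = -1/sqrt(u^2 + 1), N = 0.
Assemble K = (LN − M²)/(EG − F²) = -1/(u^2 + 1)^2. At (u, v) = (4, pi/6): K = -1/289.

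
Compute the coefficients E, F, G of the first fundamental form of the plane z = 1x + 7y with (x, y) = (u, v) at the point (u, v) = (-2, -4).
E = 2;  F = 7;  G = 50

Partials: r_u = (1, 0, 1), r_v = (0, 1, 7). As functions of (u, v):
  E = r_u · r_u = 2,
  F = r_u · r_v = 7,
  G = r_v · r_v = 50.
Evaluating at (u, v) = (-2, -4): E = 2, F = 7, G = 50.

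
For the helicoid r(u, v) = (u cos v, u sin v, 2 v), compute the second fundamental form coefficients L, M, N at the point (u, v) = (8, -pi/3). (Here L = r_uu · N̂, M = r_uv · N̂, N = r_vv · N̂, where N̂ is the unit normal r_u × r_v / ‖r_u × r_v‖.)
L = 0;  M = -sqrt(17)/17;  N = 0

Compute the unit normal N̂(u, v) = (2*sin(v)/sqrt(u^2 + 4), -2*cos(v)/sqrt(u^2 + 4), u/sqrt(u^2 + 4)), and the second partials r_uu, r_uv, r_vv. Take dot products:
  L(u, v) = r_uu · N̂ = 0,
  M(u, v) = r_uv · N̂ = -2/sqrt(u^2 + 4),
  N(u, v) = r_vv · N̂ = 0.
Evaluating at (u, v) = (8, -pi/3):
  L = 0, M = -sqrt(17)/17, N = 0.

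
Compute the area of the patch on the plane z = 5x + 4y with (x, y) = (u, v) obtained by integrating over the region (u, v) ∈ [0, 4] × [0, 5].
Area = 20*sqrt(42)

Area = ∫∫ √(EG − F²) du dv with √(EG − F²) = sqrt(42). Integrating over [0, 4] × [0, 5] gives 20*sqrt(42).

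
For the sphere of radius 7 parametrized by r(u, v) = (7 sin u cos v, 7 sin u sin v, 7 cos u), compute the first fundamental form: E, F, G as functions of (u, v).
E = 49;  F = 0;  G = 49*sin(u)^2

Compute partials: r_u = (7*cos(u)*cos(v), 7*sin(v)*cos(u), -7*sin(u)), r_v = (-7*sin(u)*sin(v), 7*sin(u)*cos(v), 0). Then
  E = r_u · r_u = 49,
  F = r_u · r_v = 0,
  G = r_v · r_v = 49*sin(u)^2.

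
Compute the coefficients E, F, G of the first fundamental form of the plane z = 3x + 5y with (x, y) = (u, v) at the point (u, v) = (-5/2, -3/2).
E = 10;  F = 15;  G = 26

Partials: r_u = (1, 0, 3), r_v = (0, 1, 5). As functions of (u, v):
  E = r_u · r_u = 10,
  F = r_u · r_v = 15,
  G = r_v · r_v = 26.
Evaluating at (u, v) = (-5/2, -3/2): E = 10, F = 15, G = 26.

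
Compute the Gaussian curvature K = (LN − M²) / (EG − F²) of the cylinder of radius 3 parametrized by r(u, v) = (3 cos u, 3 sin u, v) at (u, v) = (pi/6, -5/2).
K = 0

Coefficients of the first fundamental form: E = 9, F = 0, G = 1.
Coefficients of the second fundamental form: L = -3, M = 0, N = 0.
Assemble K = (LN − M²)/(EG − F²) = 0. At (u, v) = (pi/6, -5/2): K = 0.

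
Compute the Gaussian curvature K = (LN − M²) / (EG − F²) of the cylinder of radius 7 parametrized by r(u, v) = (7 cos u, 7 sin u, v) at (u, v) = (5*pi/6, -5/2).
K = 0

Coefficients of the first fundamental form: E = 49, F = 0, G = 1.
Coefficients of the second fundamental form: L = -7, M = 0, N = 0.
Assemble K = (LN − M²)/(EG − F²) = 0. At (u, v) = (5*pi/6, -5/2): K = 0.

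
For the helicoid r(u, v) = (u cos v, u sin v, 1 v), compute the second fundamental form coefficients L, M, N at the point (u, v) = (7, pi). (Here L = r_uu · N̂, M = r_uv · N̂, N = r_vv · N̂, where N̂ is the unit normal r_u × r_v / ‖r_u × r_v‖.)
L = 0;  M = -sqrt(2)/10;  N = 0

Compute the unit normal N̂(u, v) = (sin(v)/sqrt(u^2 + 1), -cos(v)/sqrt(u^2 + 1), u/sqrt(u^2 + 1)), and the second partials r_uu, r_uv, r_vv. Take dot products:
  L(u, v) = r_uu · N̂ = 0,
  M(u, v) = r_uv · N̂ = -1/sqrt(u^2 + 1),
  N(u, v) = r_vv · N̂ = 0.
Evaluating at (u, v) = (7, pi):
  L = 0, M = -sqrt(2)/10, N = 0.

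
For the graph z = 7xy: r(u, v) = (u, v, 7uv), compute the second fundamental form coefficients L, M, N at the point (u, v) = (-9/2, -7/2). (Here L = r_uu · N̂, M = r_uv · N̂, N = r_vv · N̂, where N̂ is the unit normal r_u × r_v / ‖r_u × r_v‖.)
L = 0;  M = 7*sqrt(6374)/3187;  N = 0

Compute the unit normal N̂(u, v) = (-7*v/sqrt(49*u^2 + 49*v^2 + 1), -7*u/sqrt(49*u^2 + 49*v^2 + 1), 1/sqrt(49*u^2 + 49*v^2 + 1)), and the second partials r_uu, r_uv, r_vv. Take dot products:
  L(u, v) = r_uu · N̂ = 0,
  M(u, v) = r_uv · N̂ = 7/sqrt(49*u^2 + 49*v^2 + 1),
  N(u, v) = r_vv · N̂ = 0.
Evaluating at (u, v) = (-9/2, -7/2):
  L = 0, M = 7*sqrt(6374)/3187, N = 0.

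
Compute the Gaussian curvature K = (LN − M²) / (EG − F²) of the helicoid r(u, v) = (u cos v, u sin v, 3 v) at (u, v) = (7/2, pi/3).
K = -144/7225

Coefficients of the first fundamental form: E = 1, F = 0, G = u^2 + 9.
Coefficients of the second fundamental form: L = 0, M = -3/sqrt(u^2 + 9), N = 0.
Assemble K = (LN − M²)/(EG − F²) = -9/(u^2 + 9)^2. At (u, v) = (7/2, pi/3): K = -144/7225.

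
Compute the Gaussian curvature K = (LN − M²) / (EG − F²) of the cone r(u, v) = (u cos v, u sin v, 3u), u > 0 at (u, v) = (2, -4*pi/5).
K = 0

Coefficients of the first fundamental form: E = 10, F = 0, G = u^2.
Coefficients of the second fundamental form: L = 0, M = 0, N = 3*sqrt(10)*u^2/(10*Abs(u)).
Assemble K = (LN − M²)/(EG − F²) = 0. At (u, v) = (2, -4*pi/5): K = 0.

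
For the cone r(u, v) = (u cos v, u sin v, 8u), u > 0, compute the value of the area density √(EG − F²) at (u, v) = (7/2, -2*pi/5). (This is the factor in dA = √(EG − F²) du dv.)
√(EG − F²)|_{(7/2, -2*pi/5)} = 7*sqrt(65)/2

E = 65, F = 0, G = u^2, so EG − F² = 65*u^2. Taking the positive square root: √(EG − F²) = sqrt(65)*Abs(u). At (u, v) = (7/2, -2*pi/5): 7*sqrt(65)/2.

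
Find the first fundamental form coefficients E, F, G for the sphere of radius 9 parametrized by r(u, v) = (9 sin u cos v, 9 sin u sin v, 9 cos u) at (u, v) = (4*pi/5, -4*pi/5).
E = 81;  F = 0;  G = 405/8 - 81*sqrt(5)/8

Partials: r_u = (9*cos(u)*cos(v), 9*sin(v)*cos(u), -9*sin(u)), r_v = (-9*sin(u)*sin(v), 9*sin(u)*cos(v), 0). As functions of (u, v):
  E = r_u · r_u = 81,
  F = r_u · r_v = 0,
  G = r_v · r_v = 81*sin(u)^2.
Evaluating at (u, v) = (4*pi/5, -4*pi/5): E = 81, F = 0, G = 405/8 - 81*sqrt(5)/8.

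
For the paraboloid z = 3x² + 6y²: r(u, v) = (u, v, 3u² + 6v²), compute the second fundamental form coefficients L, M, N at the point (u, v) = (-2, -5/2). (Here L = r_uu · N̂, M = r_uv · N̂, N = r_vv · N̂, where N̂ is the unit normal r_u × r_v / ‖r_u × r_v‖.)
L = 6*sqrt(1045)/1045;  M = 0;  N = 12*sqrt(1045)/1045

Compute the unit normal N̂(u, v) = (-6*u/sqrt(36*u^2 + 144*v^2 + 1), -12*v/sqrt(36*u^2 + 144*v^2 + 1), 1/sqrt(36*u^2 + 144*v^2 + 1)), and the second partials r_uu, r_uv, r_vv. Take dot products:
  L(u, v) = r_uu · N̂ = 6/sqrt(36*u^2 + 144*v^2 + 1),
  M(u, v) = r_uv · N̂ = 0,
  N(u, v) = r_vv · N̂ = 12/sqrt(36*u^2 + 144*v^2 + 1).
Evaluating at (u, v) = (-2, -5/2):
  L = 6*sqrt(1045)/1045, M = 0, N = 12*sqrt(1045)/1045.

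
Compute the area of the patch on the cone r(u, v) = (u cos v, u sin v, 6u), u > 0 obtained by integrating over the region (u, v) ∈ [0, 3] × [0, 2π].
Area = 9*sqrt(37)*pi

Area = ∫∫ √(EG − F²) du dv with √(EG − F²) = sqrt(37)*Abs(u). Integrating over [0, 3] × [0, 2π] gives 9*sqrt(37)*pi.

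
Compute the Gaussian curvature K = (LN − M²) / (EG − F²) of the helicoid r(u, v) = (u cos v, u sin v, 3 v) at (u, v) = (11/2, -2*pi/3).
K = -144/24649

Coefficients of the first fundamental form: E = 1, F = 0, G = u^2 + 9.
Coefficients of the second fundamental form: L = 0, M = -3/sqrt(u^2 + 9), N = 0.
Assemble K = (LN − M²)/(EG − F²) = -9/(u^2 + 9)^2. At (u, v) = (11/2, -2*pi/3): K = -144/24649.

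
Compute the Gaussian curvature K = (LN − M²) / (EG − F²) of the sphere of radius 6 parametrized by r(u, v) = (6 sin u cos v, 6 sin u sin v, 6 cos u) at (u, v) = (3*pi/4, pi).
K = 1/36

Coefficients of the first fundamental form: E = 36, F = 0, G = 36*sin(u)^2.
Coefficients of the second fundamental form: L = -6*sin(u)/Abs(sin(u)), M = 0, N = -6*sin(u)^3/Abs(sin(u)).
Assemble K = (LN − M²)/(EG − F²) = 1/36. At (u, v) = (3*pi/4, pi): K = 1/36.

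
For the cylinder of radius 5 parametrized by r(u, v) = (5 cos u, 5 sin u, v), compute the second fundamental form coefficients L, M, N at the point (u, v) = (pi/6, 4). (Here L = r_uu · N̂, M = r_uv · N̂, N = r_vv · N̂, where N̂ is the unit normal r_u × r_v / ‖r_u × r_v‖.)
L = -5;  M = 0;  N = 0

Compute the unit normal N̂(u, v) = (cos(u), sin(u), 0), and the second partials r_uu, r_uv, r_vv. Take dot products:
  L(u, v) = r_uu · N̂ = -5,
  M(u, v) = r_uv · N̂ = 0,
  N(u, v) = r_vv · N̂ = 0.
Evaluating at (u, v) = (pi/6, 4):
  L = -5, M = 0, N = 0.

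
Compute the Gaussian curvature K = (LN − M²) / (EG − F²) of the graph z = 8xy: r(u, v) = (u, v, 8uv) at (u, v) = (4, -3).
K = -64/2563201

Coefficients of the first fundamental form: E = 64*v^2 + 1, F = 64*u*v, G = 64*u^2 + 1.
Coefficients of the second fundamental form: L = 0, M = 8/sqrt(64*u^2 + 64*v^2 + 1), N = 0.
Assemble K = (LN − M²)/(EG − F²) = -64/(4096*u^4 + 8192*u^2*v^2 + 128*u^2 + 4096*v^4 + 128*v^2 + 1). At (u, v) = (4, -3): K = -64/2563201.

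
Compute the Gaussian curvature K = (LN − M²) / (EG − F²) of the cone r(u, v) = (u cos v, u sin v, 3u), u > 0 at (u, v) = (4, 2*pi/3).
K = 0

Coefficients of the first fundamental form: E = 10, F = 0, G = u^2.
Coefficients of the second fundamental form: L = 0, M = 0, N = 3*sqrt(10)*u^2/(10*Abs(u)).
Assemble K = (LN − M²)/(EG − F²) = 0. At (u, v) = (4, 2*pi/3): K = 0.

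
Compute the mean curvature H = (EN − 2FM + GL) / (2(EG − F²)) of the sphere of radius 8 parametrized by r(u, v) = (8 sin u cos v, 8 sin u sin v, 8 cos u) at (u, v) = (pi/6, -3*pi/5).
H = -1/8

With E = 64, F = 0, G = 64*sin(u)^2, L = -8*sin(u)/Abs(sin(u)), M = 0, N = -8*sin(u)^3/Abs(sin(u)), assemble
  H = (EN − 2FM + GL) / (2(EG − F²)) = -sin(u)/(8*Abs(sin(u))).
At (u, v) = (pi/6, -3*pi/5): H = -1/8.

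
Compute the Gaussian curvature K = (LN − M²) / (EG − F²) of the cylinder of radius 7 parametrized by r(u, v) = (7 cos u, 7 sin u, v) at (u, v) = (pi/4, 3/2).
K = 0

Coefficients of the first fundamental form: E = 49, F = 0, G = 1.
Coefficients of the second fundamental form: L = -7, M = 0, N = 0.
Assemble K = (LN − M²)/(EG − F²) = 0. At (u, v) = (pi/4, 3/2): K = 0.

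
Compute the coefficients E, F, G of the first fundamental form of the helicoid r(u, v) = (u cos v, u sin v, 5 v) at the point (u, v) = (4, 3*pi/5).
E = 1;  F = 0;  G = 41

Partials: r_u = (cos(v), sin(v), 0), r_v = (-u*sin(v), u*cos(v), 5). As functions of (u, v):
  E = r_u · r_u = 1,
  F = r_u · r_v = 0,
  G = r_v · r_v = u^2 + 25.
Evaluating at (u, v) = (4, 3*pi/5): E = 1, F = 0, G = 41.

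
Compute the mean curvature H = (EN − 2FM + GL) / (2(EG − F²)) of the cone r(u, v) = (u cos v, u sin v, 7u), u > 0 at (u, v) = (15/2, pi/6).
H = 7*sqrt(2)/150

With E = 50, F = 0, G = u^2, L = 0, M = 0, N = 7*sqrt(2)*u^2/(10*Abs(u)), assemble
  H = (EN − 2FM + GL) / (2(EG − F²)) = 7*sqrt(2)/(20*Abs(u)).
At (u, v) = (15/2, pi/6): H = 7*sqrt(2)/150.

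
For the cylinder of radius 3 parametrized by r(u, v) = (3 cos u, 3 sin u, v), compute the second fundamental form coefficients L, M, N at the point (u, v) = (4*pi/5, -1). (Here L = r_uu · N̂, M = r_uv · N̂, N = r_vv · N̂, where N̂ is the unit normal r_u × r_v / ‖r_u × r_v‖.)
L = -3;  M = 0;  N = 0

Compute the unit normal N̂(u, v) = (cos(u), sin(u), 0), and the second partials r_uu, r_uv, r_vv. Take dot products:
  L(u, v) = r_uu · N̂ = -3,
  M(u, v) = r_uv · N̂ = 0,
  N(u, v) = r_vv · N̂ = 0.
Evaluating at (u, v) = (4*pi/5, -1):
  L = -3, M = 0, N = 0.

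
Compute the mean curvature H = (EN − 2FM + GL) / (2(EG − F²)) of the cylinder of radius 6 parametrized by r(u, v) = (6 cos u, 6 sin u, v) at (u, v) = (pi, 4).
H = -1/12

With E = 36, F = 0, G = 1, L = -6, M = 0, N = 0, assemble
  H = (EN − 2FM + GL) / (2(EG − F²)) = -1/12.
At (u, v) = (pi, 4): H = -1/12.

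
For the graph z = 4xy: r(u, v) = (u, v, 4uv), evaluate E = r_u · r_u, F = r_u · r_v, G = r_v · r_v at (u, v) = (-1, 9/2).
E = 325;  F = -72;  G = 17

Partials: r_u = (1, 0, 4*v), r_v = (0, 1, 4*u). As functions of (u, v):
  E = r_u · r_u = 16*v^2 + 1,
  F = r_u · r_v = 16*u*v,
  G = r_v · r_v = 16*u^2 + 1.
Evaluating at (u, v) = (-1, 9/2): E = 325, F = -72, G = 17.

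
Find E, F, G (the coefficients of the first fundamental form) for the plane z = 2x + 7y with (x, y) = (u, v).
E = 5;  F = 14;  G = 50

Compute partials: r_u = (1, 0, 2), r_v = (0, 1, 7). Then
  E = r_u · r_u = 5,
  F = r_u · r_v = 14,
  G = r_v · r_v = 50.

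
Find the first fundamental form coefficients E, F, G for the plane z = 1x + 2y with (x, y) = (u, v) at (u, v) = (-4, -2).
E = 2;  F = 2;  G = 5

Partials: r_u = (1, 0, 1), r_v = (0, 1, 2). As functions of (u, v):
  E = r_u · r_u = 2,
  F = r_u · r_v = 2,
  G = r_v · r_v = 5.
Evaluating at (u, v) = (-4, -2): E = 2, F = 2, G = 5.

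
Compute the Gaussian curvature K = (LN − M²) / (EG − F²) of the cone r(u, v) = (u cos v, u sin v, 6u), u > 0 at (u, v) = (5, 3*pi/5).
K = 0

Coefficients of the first fundamental form: E = 37, F = 0, G = u^2.
Coefficients of the second fundamental form: L = 0, M = 0, N = 6*sqrt(37)*u^2/(37*Abs(u)).
Assemble K = (LN − M²)/(EG − F²) = 0. At (u, v) = (5, 3*pi/5): K = 0.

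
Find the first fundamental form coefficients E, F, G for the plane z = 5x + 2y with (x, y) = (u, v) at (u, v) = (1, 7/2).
E = 26;  F = 10;  G = 5

Partials: r_u = (1, 0, 5), r_v = (0, 1, 2). As functions of (u, v):
  E = r_u · r_u = 26,
  F = r_u · r_v = 10,
  G = r_v · r_v = 5.
Evaluating at (u, v) = (1, 7/2): E = 26, F = 10, G = 5.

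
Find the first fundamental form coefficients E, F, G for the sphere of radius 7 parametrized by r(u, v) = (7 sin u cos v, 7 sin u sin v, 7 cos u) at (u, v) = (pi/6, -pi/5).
E = 49;  F = 0;  G = 49/4

Partials: r_u = (7*cos(u)*cos(v), 7*sin(v)*cos(u), -7*sin(u)), r_v = (-7*sin(u)*sin(v), 7*sin(u)*cos(v), 0). As functions of (u, v):
  E = r_u · r_u = 49,
  F = r_u · r_v = 0,
  G = r_v · r_v = 49*sin(u)^2.
Evaluating at (u, v) = (pi/6, -pi/5): E = 49, F = 0, G = 49/4.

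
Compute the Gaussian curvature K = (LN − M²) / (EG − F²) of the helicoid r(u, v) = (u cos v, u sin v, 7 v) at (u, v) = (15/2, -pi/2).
K = -784/177241

Coefficients of the first fundamental form: E = 1, F = 0, G = u^2 + 49.
Coefficients of the second fundamental form: L = 0, M = -7/sqrt(u^2 + 49), N = 0.
Assemble K = (LN − M²)/(EG − F²) = -49/(u^2 + 49)^2. At (u, v) = (15/2, -pi/2): K = -784/177241.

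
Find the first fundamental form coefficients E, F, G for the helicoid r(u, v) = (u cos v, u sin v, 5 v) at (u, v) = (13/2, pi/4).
E = 1;  F = 0;  G = 269/4

Partials: r_u = (cos(v), sin(v), 0), r_v = (-u*sin(v), u*cos(v), 5). As functions of (u, v):
  E = r_u · r_u = 1,
  F = r_u · r_v = 0,
  G = r_v · r_v = u^2 + 25.
Evaluating at (u, v) = (13/2, pi/4): E = 1, F = 0, G = 269/4.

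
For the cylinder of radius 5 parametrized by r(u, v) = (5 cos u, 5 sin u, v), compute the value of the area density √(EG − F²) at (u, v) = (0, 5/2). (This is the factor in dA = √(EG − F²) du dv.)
√(EG − F²)|_{(0, 5/2)} = 5

E = 25, F = 0, G = 1, so EG − F² = 25. Taking the positive square root: √(EG − F²) = 5. At (u, v) = (0, 5/2): 5.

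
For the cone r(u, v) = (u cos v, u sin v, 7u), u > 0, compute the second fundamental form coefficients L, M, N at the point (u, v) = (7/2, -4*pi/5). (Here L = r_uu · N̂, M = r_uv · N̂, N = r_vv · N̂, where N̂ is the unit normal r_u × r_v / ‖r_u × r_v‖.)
L = 0;  M = 0;  N = 49*sqrt(2)/20

Compute the unit normal N̂(u, v) = (-7*sqrt(2)*u*cos(v)/(10*Abs(u)), -7*sqrt(2)*u*sin(v)/(10*Abs(u)), sqrt(2)*u/(10*Abs(u))), and the second partials r_uu, r_uv, r_vv. Take dot products:
  L(u, v) = r_uu · N̂ = 0,
  M(u, v) = r_uv · N̂ = 0,
  N(u, v) = r_vv · N̂ = 7*sqrt(2)*u^2/(10*Abs(u)).
Evaluating at (u, v) = (7/2, -4*pi/5):
  L = 0, M = 0, N = 49*sqrt(2)/20.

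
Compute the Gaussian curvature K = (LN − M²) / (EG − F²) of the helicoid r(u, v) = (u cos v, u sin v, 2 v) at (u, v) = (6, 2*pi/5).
K = -1/400

Coefficients of the first fundamental form: E = 1, F = 0, G = u^2 + 4.
Coefficients of the second fundamental form: L = 0, M = -2/sqrt(u^2 + 4), N = 0.
Assemble K = (LN − M²)/(EG − F²) = -4/(u^2 + 4)^2. At (u, v) = (6, 2*pi/5): K = -1/400.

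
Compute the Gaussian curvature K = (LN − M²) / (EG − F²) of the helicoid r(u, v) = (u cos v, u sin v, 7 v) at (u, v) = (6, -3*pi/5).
K = -49/7225

Coefficients of the first fundamental form: E = 1, F = 0, G = u^2 + 49.
Coefficients of the second fundamental form: L = 0, M = -7/sqrt(u^2 + 49), N = 0.
Assemble K = (LN − M²)/(EG − F²) = -49/(u^2 + 49)^2. At (u, v) = (6, -3*pi/5): K = -49/7225.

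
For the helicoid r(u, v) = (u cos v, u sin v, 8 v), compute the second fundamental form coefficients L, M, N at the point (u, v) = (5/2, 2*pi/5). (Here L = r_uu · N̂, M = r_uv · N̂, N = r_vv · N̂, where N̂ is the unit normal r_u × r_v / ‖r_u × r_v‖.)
L = 0;  M = -16*sqrt(281)/281;  N = 0

Compute the unit normal N̂(u, v) = (8*sin(v)/sqrt(u^2 + 64), -8*cos(v)/sqrt(u^2 + 64), u/sqrt(u^2 + 64)), and the second partials r_uu, r_uv, r_vv. Take dot products:
  L(u, v) = r_uu · N̂ = 0,
  M(u, v) = r_uv · N̂ = -8/sqrt(u^2 + 64),
  N(u, v) = r_vv · N̂ = 0.
Evaluating at (u, v) = (5/2, 2*pi/5):
  L = 0, M = -16*sqrt(281)/281, N = 0.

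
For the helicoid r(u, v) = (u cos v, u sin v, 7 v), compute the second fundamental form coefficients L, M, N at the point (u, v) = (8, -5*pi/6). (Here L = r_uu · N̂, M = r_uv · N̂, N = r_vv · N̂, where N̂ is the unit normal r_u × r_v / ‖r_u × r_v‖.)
L = 0;  M = -7*sqrt(113)/113;  N = 0

Compute the unit normal N̂(u, v) = (7*sin(v)/sqrt(u^2 + 49), -7*cos(v)/sqrt(u^2 + 49), u/sqrt(u^2 + 49)), and the second partials r_uu, r_uv, r_vv. Take dot products:
  L(u, v) = r_uu · N̂ = 0,
  M(u, v) = r_uv · N̂ = -7/sqrt(u^2 + 49),
  N(u, v) = r_vv · N̂ = 0.
Evaluating at (u, v) = (8, -5*pi/6):
  L = 0, M = -7*sqrt(113)/113, N = 0.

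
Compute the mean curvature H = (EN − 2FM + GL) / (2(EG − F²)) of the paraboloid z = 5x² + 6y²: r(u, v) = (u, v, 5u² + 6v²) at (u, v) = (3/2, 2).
H = 4241*sqrt(802)/643204

With E = 100*u^2 + 1, F = 120*u*v, G = 144*v^2 + 1, L = 10/sqrt(100*u^2 + 144*v^2 + 1), M = 0, N = 12/sqrt(100*u^2 + 144*v^2 + 1), assemble
  H = (EN − 2FM + GL) / (2(EG − F²)) = (600*u^2 + 720*v^2 + 11)/(100*u^2 + 144*v^2 + 1)^(3/2).
At (u, v) = (3/2, 2): H = 4241*sqrt(802)/643204.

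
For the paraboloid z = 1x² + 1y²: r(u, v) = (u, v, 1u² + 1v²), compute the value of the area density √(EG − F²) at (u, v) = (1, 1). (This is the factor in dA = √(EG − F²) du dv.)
√(EG − F²)|_{(1, 1)} = 3

E = 4*u^2 + 1, F = 4*u*v, G = 4*v^2 + 1, so EG − F² = 4*u^2 + 4*v^2 + 1. Taking the positive square root: √(EG − F²) = sqrt(4*u^2 + 4*v^2 + 1). At (u, v) = (1, 1): 3.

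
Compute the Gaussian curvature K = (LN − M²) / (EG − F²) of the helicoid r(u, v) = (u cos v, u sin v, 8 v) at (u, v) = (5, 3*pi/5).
K = -64/7921

Coefficients of the first fundamental form: E = 1, F = 0, G = u^2 + 64.
Coefficients of the second fundamental form: L = 0, M = -8/sqrt(u^2 + 64), N = 0.
Assemble K = (LN − M²)/(EG − F²) = -64/(u^2 + 64)^2. At (u, v) = (5, 3*pi/5): K = -64/7921.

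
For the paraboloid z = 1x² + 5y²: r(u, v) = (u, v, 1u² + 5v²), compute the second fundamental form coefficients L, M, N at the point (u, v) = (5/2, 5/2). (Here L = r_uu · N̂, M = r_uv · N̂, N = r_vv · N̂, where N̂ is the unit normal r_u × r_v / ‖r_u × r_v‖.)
L = 2*sqrt(651)/651;  M = 0;  N = 10*sqrt(651)/651

Compute the unit normal N̂(u, v) = (-2*u/sqrt(4*u^2 + 100*v^2 + 1), -10*v/sqrt(4*u^2 + 100*v^2 + 1), 1/sqrt(4*u^2 + 100*v^2 + 1)), and the second partials r_uu, r_uv, r_vv. Take dot products:
  L(u, v) = r_uu · N̂ = 2/sqrt(4*u^2 + 100*v^2 + 1),
  M(u, v) = r_uv · N̂ = 0,
  N(u, v) = r_vv · N̂ = 10/sqrt(4*u^2 + 100*v^2 + 1).
Evaluating at (u, v) = (5/2, 5/2):
  L = 2*sqrt(651)/651, M = 0, N = 10*sqrt(651)/651.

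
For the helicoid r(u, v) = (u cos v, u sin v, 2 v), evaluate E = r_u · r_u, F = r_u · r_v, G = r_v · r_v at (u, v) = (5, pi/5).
E = 1;  F = 0;  G = 29

Partials: r_u = (cos(v), sin(v), 0), r_v = (-u*sin(v), u*cos(v), 2). As functions of (u, v):
  E = r_u · r_u = 1,
  F = r_u · r_v = 0,
  G = r_v · r_v = u^2 + 4.
Evaluating at (u, v) = (5, pi/5): E = 1, F = 0, G = 29.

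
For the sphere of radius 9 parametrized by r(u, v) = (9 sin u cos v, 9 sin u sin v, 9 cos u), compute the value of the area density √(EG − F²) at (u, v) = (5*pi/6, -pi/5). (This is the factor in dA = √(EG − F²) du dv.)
√(EG − F²)|_{(5*pi/6, -pi/5)} = 81/2

E = 81, F = 0, G = 81*sin(u)^2, so EG − F² = 6561*sin(u)^2. Taking the positive square root: √(EG − F²) = 81*Abs(sin(u)). At (u, v) = (5*pi/6, -pi/5): 81/2.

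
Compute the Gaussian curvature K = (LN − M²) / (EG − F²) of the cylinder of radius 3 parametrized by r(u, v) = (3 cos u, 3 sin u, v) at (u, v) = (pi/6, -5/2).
K = 0

Coefficients of the first fundamental form: E = 9, F = 0, G = 1.
Coefficients of the second fundamental form: L = -3, M = 0, N = 0.
Assemble K = (LN − M²)/(EG − F²) = 0. At (u, v) = (pi/6, -5/2): K = 0.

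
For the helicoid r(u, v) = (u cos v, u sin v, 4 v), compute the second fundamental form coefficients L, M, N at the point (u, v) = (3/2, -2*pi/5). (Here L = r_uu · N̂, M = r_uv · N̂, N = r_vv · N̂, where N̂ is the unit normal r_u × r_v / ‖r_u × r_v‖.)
L = 0;  M = -8*sqrt(73)/73;  N = 0

Compute the unit normal N̂(u, v) = (4*sin(v)/sqrt(u^2 + 16), -4*cos(v)/sqrt(u^2 + 16), u/sqrt(u^2 + 16)), and the second partials r_uu, r_uv, r_vv. Take dot products:
  L(u, v) = r_uu · N̂ = 0,
  M(u, v) = r_uv · N̂ = -4/sqrt(u^2 + 16),
  N(u, v) = r_vv · N̂ = 0.
Evaluating at (u, v) = (3/2, -2*pi/5):
  L = 0, M = -8*sqrt(73)/73, N = 0.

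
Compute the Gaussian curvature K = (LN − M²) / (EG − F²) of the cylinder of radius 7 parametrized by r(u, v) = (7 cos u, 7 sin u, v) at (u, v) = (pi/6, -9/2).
K = 0

Coefficients of the first fundamental form: E = 49, F = 0, G = 1.
Coefficients of the second fundamental form: L = -7, M = 0, N = 0.
Assemble K = (LN − M²)/(EG − F²) = 0. At (u, v) = (pi/6, -9/2): K = 0.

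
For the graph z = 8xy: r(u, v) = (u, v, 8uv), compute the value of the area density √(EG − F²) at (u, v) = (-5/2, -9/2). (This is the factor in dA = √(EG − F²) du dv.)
√(EG − F²)|_{(-5/2, -9/2)} = sqrt(1697)

E = 64*v^2 + 1, F = 64*u*v, G = 64*u^2 + 1, so EG − F² = 64*u^2 + 64*v^2 + 1. Taking the positive square root: √(EG − F²) = sqrt(64*u^2 + 64*v^2 + 1). At (u, v) = (-5/2, -9/2): sqrt(1697).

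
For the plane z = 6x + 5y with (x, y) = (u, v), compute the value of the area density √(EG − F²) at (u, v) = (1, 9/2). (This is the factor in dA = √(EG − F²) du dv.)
√(EG − F²)|_{(1, 9/2)} = sqrt(62)

E = 37, F = 30, G = 26, so EG − F² = 62. Taking the positive square root: √(EG − F²) = sqrt(62). At (u, v) = (1, 9/2): sqrt(62).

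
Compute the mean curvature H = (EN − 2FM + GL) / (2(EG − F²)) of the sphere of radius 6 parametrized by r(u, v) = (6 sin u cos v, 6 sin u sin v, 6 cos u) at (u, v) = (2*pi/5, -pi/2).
H = -1/6

With E = 36, F = 0, G = 36*sin(u)^2, L = -6*sin(u)/Abs(sin(u)), M = 0, N = -6*sin(u)^3/Abs(sin(u)), assemble
  H = (EN − 2FM + GL) / (2(EG − F²)) = -sin(u)/(6*Abs(sin(u))).
At (u, v) = (2*pi/5, -pi/2): H = -1/6.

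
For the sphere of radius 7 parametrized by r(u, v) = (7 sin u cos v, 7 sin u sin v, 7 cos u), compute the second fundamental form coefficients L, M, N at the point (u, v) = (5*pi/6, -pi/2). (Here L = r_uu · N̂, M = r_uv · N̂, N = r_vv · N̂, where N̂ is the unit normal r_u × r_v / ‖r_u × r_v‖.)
L = -7;  M = 0;  N = -7/4

Compute the unit normal N̂(u, v) = (sin(u)^2*cos(v)/Abs(sin(u)), sin(u)^2*sin(v)/Abs(sin(u)), sin(2*u)/(2*Abs(sin(u)))), and the second partials r_uu, r_uv, r_vv. Take dot products:
  L(u, v) = r_uu · N̂ = -7*sin(u)/Abs(sin(u)),
  M(u, v) = r_uv · N̂ = 0,
  N(u, v) = r_vv · N̂ = -7*sin(u)^3/Abs(sin(u)).
Evaluating at (u, v) = (5*pi/6, -pi/2):
  L = -7, M = 0, N = -7/4.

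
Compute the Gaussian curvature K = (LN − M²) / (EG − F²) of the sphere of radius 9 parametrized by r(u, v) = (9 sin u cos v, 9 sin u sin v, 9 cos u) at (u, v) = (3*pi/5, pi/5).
K = 1/81

Coefficients of the first fundamental form: E = 81, F = 0, G = 81*sin(u)^2.
Coefficients of the second fundamental form: L = -9*sin(u)/Abs(sin(u)), M = 0, N = -9*sin(u)^3/Abs(sin(u)).
Assemble K = (LN − M²)/(EG − F²) = 1/81. At (u, v) = (3*pi/5, pi/5): K = 1/81.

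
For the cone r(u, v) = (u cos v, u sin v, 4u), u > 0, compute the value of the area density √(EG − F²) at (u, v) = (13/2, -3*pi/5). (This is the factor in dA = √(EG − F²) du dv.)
√(EG − F²)|_{(13/2, -3*pi/5)} = 13*sqrt(17)/2

E = 17, F = 0, G = u^2, so EG − F² = 17*u^2. Taking the positive square root: √(EG − F²) = sqrt(17)*Abs(u). At (u, v) = (13/2, -3*pi/5): 13*sqrt(17)/2.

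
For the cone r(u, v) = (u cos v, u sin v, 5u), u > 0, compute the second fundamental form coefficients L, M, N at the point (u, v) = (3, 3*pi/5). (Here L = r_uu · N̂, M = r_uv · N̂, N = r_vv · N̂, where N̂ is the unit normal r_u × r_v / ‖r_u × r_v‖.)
L = 0;  M = 0;  N = 15*sqrt(26)/26

Compute the unit normal N̂(u, v) = (-5*sqrt(26)*u*cos(v)/(26*Abs(u)), -5*sqrt(26)*u*sin(v)/(26*Abs(u)), sqrt(26)*u/(26*Abs(u))), and the second partials r_uu, r_uv, r_vv. Take dot products:
  L(u, v) = r_uu · N̂ = 0,
  M(u, v) = r_uv · N̂ = 0,
  N(u, v) = r_vv · N̂ = 5*sqrt(26)*u^2/(26*Abs(u)).
Evaluating at (u, v) = (3, 3*pi/5):
  L = 0, M = 0, N = 15*sqrt(26)/26.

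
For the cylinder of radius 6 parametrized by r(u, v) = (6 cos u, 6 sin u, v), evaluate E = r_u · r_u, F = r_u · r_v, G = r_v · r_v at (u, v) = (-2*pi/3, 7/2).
E = 36;  F = 0;  G = 1

Partials: r_u = (-6*sin(u), 6*cos(u), 0), r_v = (0, 0, 1). As functions of (u, v):
  E = r_u · r_u = 36,
  F = r_u · r_v = 0,
  G = r_v · r_v = 1.
Evaluating at (u, v) = (-2*pi/3, 7/2): E = 36, F = 0, G = 1.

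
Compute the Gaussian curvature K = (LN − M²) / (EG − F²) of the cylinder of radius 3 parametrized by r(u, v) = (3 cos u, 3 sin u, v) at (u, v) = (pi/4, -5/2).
K = 0

Coefficients of the first fundamental form: E = 9, F = 0, G = 1.
Coefficients of the second fundamental form: L = -3, M = 0, N = 0.
Assemble K = (LN − M²)/(EG − F²) = 0. At (u, v) = (pi/4, -5/2): K = 0.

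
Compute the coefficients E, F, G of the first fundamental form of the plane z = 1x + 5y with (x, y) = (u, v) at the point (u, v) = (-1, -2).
E = 2;  F = 5;  G = 26

Partials: r_u = (1, 0, 1), r_v = (0, 1, 5). As functions of (u, v):
  E = r_u · r_u = 2,
  F = r_u · r_v = 5,
  G = r_v · r_v = 26.
Evaluating at (u, v) = (-1, -2): E = 2, F = 5, G = 26.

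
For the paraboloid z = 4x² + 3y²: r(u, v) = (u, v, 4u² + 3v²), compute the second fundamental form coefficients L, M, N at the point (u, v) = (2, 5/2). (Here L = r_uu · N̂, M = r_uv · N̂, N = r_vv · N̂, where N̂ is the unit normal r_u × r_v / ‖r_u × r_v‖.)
L = 4*sqrt(482)/241;  M = 0;  N = 3*sqrt(482)/241

Compute the unit normal N̂(u, v) = (-8*u/sqrt(64*u^2 + 36*v^2 + 1), -6*v/sqrt(64*u^2 + 36*v^2 + 1), 1/sqrt(64*u^2 + 36*v^2 + 1)), and the second partials r_uu, r_uv, r_vv. Take dot products:
  L(u, v) = r_uu · N̂ = 8/sqrt(64*u^2 + 36*v^2 + 1),
  M(u, v) = r_uv · N̂ = 0,
  N(u, v) = r_vv · N̂ = 6/sqrt(64*u^2 + 36*v^2 + 1).
Evaluating at (u, v) = (2, 5/2):
  L = 4*sqrt(482)/241, M = 0, N = 3*sqrt(482)/241.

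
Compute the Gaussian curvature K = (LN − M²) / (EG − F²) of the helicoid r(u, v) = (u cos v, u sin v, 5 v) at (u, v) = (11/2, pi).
K = -400/48841

Coefficients of the first fundamental form: E = 1, F = 0, G = u^2 + 25.
Coefficients of the second fundamental form: L = 0, M = -5/sqrt(u^2 + 25), N = 0.
Assemble K = (LN − M²)/(EG − F²) = -25/(u^2 + 25)^2. At (u, v) = (11/2, pi): K = -400/48841.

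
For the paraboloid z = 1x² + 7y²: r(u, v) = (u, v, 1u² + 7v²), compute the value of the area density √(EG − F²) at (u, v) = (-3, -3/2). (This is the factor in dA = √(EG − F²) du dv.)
√(EG − F²)|_{(-3, -3/2)} = sqrt(478)

E = 4*u^2 + 1, F = 28*u*v, G = 196*v^2 + 1, so EG − F² = 4*u^2 + 196*v^2 + 1. Taking the positive square root: √(EG − F²) = sqrt(4*u^2 + 196*v^2 + 1). At (u, v) = (-3, -3/2): sqrt(478).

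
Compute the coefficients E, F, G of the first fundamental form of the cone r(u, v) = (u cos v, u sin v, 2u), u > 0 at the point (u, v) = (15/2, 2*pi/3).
E = 5;  F = 0;  G = 225/4

Partials: r_u = (cos(v), sin(v), 2), r_v = (-u*sin(v), u*cos(v), 0). As functions of (u, v):
  E = r_u · r_u = 5,
  F = r_u · r_v = 0,
  G = r_v · r_v = u^2.
Evaluating at (u, v) = (15/2, 2*pi/3): E = 5, F = 0, G = 225/4.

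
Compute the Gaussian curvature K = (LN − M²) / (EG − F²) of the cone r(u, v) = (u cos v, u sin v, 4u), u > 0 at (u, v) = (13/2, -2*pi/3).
K = 0

Coefficients of the first fundamental form: E = 17, F = 0, G = u^2.
Coefficients of the second fundamental form: L = 0, M = 0, N = 4*sqrt(17)*u^2/(17*Abs(u)).
Assemble K = (LN − M²)/(EG − F²) = 0. At (u, v) = (13/2, -2*pi/3): K = 0.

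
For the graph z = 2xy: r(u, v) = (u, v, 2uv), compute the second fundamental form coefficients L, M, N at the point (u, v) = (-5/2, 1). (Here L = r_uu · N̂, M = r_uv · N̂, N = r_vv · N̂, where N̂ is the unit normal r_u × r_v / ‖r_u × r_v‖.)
L = 0;  M = sqrt(30)/15;  N = 0

Compute the unit normal N̂(u, v) = (-2*v/sqrt(4*u^2 + 4*v^2 + 1), -2*u/sqrt(4*u^2 + 4*v^2 + 1), 1/sqrt(4*u^2 + 4*v^2 + 1)), and the second partials r_uu, r_uv, r_vv. Take dot products:
  L(u, v) = r_uu · N̂ = 0,
  M(u, v) = r_uv · N̂ = 2/sqrt(4*u^2 + 4*v^2 + 1),
  N(u, v) = r_vv · N̂ = 0.
Evaluating at (u, v) = (-5/2, 1):
  L = 0, M = sqrt(30)/15, N = 0.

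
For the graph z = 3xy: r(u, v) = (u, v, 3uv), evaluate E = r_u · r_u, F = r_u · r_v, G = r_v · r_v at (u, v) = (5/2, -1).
E = 10;  F = -45/2;  G = 229/4

Partials: r_u = (1, 0, 3*v), r_v = (0, 1, 3*u). As functions of (u, v):
  E = r_u · r_u = 9*v^2 + 1,
  F = r_u · r_v = 9*u*v,
  G = r_v · r_v = 9*u^2 + 1.
Evaluating at (u, v) = (5/2, -1): E = 10, F = -45/2, G = 229/4.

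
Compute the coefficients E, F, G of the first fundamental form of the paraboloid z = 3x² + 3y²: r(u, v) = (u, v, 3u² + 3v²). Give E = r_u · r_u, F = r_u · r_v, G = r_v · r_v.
E = 36*u^2 + 1;  F = 36*u*v;  G = 36*v^2 + 1

Compute partials: r_u = (1, 0, 6*u), r_v = (0, 1, 6*v). Then
  E = r_u · r_u = 36*u^2 + 1,
  F = r_u · r_v = 36*u*v,
  G = r_v · r_v = 36*v^2 + 1.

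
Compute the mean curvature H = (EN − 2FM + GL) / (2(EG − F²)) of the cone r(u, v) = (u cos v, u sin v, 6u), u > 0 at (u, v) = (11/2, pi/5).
H = 6*sqrt(37)/407

With E = 37, F = 0, G = u^2, L = 0, M = 0, N = 6*sqrt(37)*u^2/(37*Abs(u)), assemble
  H = (EN − 2FM + GL) / (2(EG − F²)) = 3*sqrt(37)/(37*Abs(u)).
At (u, v) = (11/2, pi/5): H = 6*sqrt(37)/407.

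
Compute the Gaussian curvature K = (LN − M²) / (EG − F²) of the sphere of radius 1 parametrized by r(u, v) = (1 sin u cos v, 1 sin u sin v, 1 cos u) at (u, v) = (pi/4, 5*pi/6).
K = 1

Coefficients of the first fundamental form: E = 1, F = 0, G = sin(u)^2.
Coefficients of the second fundamental form: L = -sin(u)/Abs(sin(u)), M = 0, N = -sin(u)^3/Abs(sin(u)).
Assemble K = (LN − M²)/(EG − F²) = 1. At (u, v) = (pi/4, 5*pi/6): K = 1.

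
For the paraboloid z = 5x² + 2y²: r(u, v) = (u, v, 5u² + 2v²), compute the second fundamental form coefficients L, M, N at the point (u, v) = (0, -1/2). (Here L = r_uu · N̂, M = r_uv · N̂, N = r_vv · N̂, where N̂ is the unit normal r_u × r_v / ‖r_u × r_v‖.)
L = 2*sqrt(5);  M = 0;  N = 4*sqrt(5)/5

Compute the unit normal N̂(u, v) = (-10*u/sqrt(100*u^2 + 16*v^2 + 1), -4*v/sqrt(100*u^2 + 16*v^2 + 1), 1/sqrt(100*u^2 + 16*v^2 + 1)), and the second partials r_uu, r_uv, r_vv. Take dot products:
  L(u, v) = r_uu · N̂ = 10/sqrt(100*u^2 + 16*v^2 + 1),
  M(u, v) = r_uv · N̂ = 0,
  N(u, v) = r_vv · N̂ = 4/sqrt(100*u^2 + 16*v^2 + 1).
Evaluating at (u, v) = (0, -1/2):
  L = 2*sqrt(5), M = 0, N = 4*sqrt(5)/5.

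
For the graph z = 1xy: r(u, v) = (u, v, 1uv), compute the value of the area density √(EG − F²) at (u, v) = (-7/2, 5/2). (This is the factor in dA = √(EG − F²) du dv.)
√(EG − F²)|_{(-7/2, 5/2)} = sqrt(78)/2

E = v^2 + 1, F = u*v, G = u^2 + 1, so EG − F² = u^2 + v^2 + 1. Taking the positive square root: √(EG − F²) = sqrt(u^2 + v^2 + 1). At (u, v) = (-7/2, 5/2): sqrt(78)/2.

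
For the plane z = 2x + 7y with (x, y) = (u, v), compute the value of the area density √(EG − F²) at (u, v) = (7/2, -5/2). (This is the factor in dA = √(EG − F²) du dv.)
√(EG − F²)|_{(7/2, -5/2)} = 3*sqrt(6)

E = 5, F = 14, G = 50, so EG − F² = 54. Taking the positive square root: √(EG − F²) = 3*sqrt(6). At (u, v) = (7/2, -5/2): 3*sqrt(6).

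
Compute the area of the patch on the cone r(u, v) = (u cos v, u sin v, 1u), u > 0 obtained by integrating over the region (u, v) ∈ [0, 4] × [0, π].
Area = 8*sqrt(2)*pi

Area = ∫∫ √(EG − F²) du dv with √(EG − F²) = sqrt(2)*Abs(u). Integrating over [0, 4] × [0, π] gives 8*sqrt(2)*pi.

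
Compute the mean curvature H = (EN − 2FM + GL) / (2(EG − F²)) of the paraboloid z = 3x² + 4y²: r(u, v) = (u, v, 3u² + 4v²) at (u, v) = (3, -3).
H = 3031*sqrt(901)/811801

With E = 36*u^2 + 1, F = 48*u*v, G = 64*v^2 + 1, L = 6/sqrt(36*u^2 + 64*v^2 + 1), M = 0, N = 8/sqrt(36*u^2 + 64*v^2 + 1), assemble
  H = (EN − 2FM + GL) / (2(EG − F²)) = (144*u^2 + 192*v^2 + 7)/(36*u^2 + 64*v^2 + 1)^(3/2).
At (u, v) = (3, -3): H = 3031*sqrt(901)/811801.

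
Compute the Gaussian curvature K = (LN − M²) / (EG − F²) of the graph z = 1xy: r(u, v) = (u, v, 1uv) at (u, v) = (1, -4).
K = -1/324

Coefficients of the first fundamental form: E = v^2 + 1, F = u*v, G = u^2 + 1.
Coefficients of the second fundamental form: L = 0, M = 1/sqrt(u^2 + v^2 + 1), N = 0.
Assemble K = (LN − M²)/(EG − F²) = 1/((u^2*v^2 - (u^2 + 1)*(v^2 + 1))*(u^2 + v^2 + 1)). At (u, v) = (1, -4): K = -1/324.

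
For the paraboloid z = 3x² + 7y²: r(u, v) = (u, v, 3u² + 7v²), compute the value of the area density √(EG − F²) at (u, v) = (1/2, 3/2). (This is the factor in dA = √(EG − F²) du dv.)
√(EG − F²)|_{(1/2, 3/2)} = sqrt(451)

E = 36*u^2 + 1, F = 84*u*v, G = 196*v^2 + 1, so EG − F² = 36*u^2 + 196*v^2 + 1. Taking the positive square root: √(EG − F²) = sqrt(36*u^2 + 196*v^2 + 1). At (u, v) = (1/2, 3/2): sqrt(451).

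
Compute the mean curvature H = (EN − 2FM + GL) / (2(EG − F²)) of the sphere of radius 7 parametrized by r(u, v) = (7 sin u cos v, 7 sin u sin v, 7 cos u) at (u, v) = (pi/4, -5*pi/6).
H = -1/7

With E = 49, F = 0, G = 49*sin(u)^2, L = -7*sin(u)/Abs(sin(u)), M = 0, N = -7*sin(u)^3/Abs(sin(u)), assemble
  H = (EN − 2FM + GL) / (2(EG − F²)) = -sin(u)/(7*Abs(sin(u))).
At (u, v) = (pi/4, -5*pi/6): H = -1/7.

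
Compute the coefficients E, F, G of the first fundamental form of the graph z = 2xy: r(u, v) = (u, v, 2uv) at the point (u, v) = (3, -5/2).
E = 26;  F = -30;  G = 37

Partials: r_u = (1, 0, 2*v), r_v = (0, 1, 2*u). As functions of (u, v):
  E = r_u · r_u = 4*v^2 + 1,
  F = r_u · r_v = 4*u*v,
  G = r_v · r_v = 4*u^2 + 1.
Evaluating at (u, v) = (3, -5/2): E = 26, F = -30, G = 37.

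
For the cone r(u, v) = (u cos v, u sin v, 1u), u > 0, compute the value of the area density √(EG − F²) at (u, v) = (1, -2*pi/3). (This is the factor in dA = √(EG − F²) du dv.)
√(EG − F²)|_{(1, -2*pi/3)} = sqrt(2)

E = 2, F = 0, G = u^2, so EG − F² = 2*u^2. Taking the positive square root: √(EG − F²) = sqrt(2)*Abs(u). At (u, v) = (1, -2*pi/3): sqrt(2).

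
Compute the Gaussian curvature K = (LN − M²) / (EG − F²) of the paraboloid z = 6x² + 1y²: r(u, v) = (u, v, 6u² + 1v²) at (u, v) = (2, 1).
K = 24/337561

Coefficients of the first fundamental form: E = 144*u^2 + 1, F = 24*u*v, G = 4*v^2 + 1.
Coefficients of the second fundamental form: L = 12/sqrt(144*u^2 + 4*v^2 + 1), M = 0, N = 2/sqrt(144*u^2 + 4*v^2 + 1).
Assemble K = (LN − M²)/(EG − F²) = 24/(20736*u^4 + 1152*u^2*v^2 + 288*u^2 + 16*v^4 + 8*v^2 + 1). At (u, v) = (2, 1): K = 24/337561.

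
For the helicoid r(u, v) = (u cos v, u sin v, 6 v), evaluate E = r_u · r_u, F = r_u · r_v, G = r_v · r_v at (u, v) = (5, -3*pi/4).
E = 1;  F = 0;  G = 61

Partials: r_u = (cos(v), sin(v), 0), r_v = (-u*sin(v), u*cos(v), 6). As functions of (u, v):
  E = r_u · r_u = 1,
  F = r_u · r_v = 0,
  G = r_v · r_v = u^2 + 36.
Evaluating at (u, v) = (5, -3*pi/4): E = 1, F = 0, G = 61.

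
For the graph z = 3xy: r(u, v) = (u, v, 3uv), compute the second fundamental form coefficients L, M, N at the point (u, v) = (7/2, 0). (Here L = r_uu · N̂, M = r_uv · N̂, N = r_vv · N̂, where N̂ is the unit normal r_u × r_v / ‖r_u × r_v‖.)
L = 0;  M = 6*sqrt(445)/445;  N = 0

Compute the unit normal N̂(u, v) = (-3*v/sqrt(9*u^2 + 9*v^2 + 1), -3*u/sqrt(9*u^2 + 9*v^2 + 1), 1/sqrt(9*u^2 + 9*v^2 + 1)), and the second partials r_uu, r_uv, r_vv. Take dot products:
  L(u, v) = r_uu · N̂ = 0,
  M(u, v) = r_uv · N̂ = 3/sqrt(9*u^2 + 9*v^2 + 1),
  N(u, v) = r_vv · N̂ = 0.
Evaluating at (u, v) = (7/2, 0):
  L = 0, M = 6*sqrt(445)/445, N = 0.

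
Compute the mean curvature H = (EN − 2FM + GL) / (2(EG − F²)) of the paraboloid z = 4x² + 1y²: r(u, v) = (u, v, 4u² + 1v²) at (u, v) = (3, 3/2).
H = 617*sqrt(586)/343396

With E = 64*u^2 + 1, F = 16*u*v, G = 4*v^2 + 1, L = 8/sqrt(64*u^2 + 4*v^2 + 1), M = 0, N = 2/sqrt(64*u^2 + 4*v^2 + 1), assemble
  H = (EN − 2FM + GL) / (2(EG − F²)) = (64*u^2 + 16*v^2 + 5)/(64*u^2 + 4*v^2 + 1)^(3/2).
At (u, v) = (3, 3/2): H = 617*sqrt(586)/343396.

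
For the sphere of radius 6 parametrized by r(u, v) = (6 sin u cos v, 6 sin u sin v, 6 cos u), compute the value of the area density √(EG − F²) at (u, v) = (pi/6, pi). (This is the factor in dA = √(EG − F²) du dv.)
√(EG − F²)|_{(pi/6, pi)} = 18

E = 36, F = 0, G = 36*sin(u)^2, so EG − F² = 1296*sin(u)^2. Taking the positive square root: √(EG − F²) = 36*Abs(sin(u)). At (u, v) = (pi/6, pi): 18.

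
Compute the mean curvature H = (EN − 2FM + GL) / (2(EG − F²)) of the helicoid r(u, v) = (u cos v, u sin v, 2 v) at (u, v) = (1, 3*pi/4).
H = 0

With E = 1, F = 0, G = u^2 + 4, L = 0, M = -2/sqrt(u^2 + 4), N = 0, assemble
  H = (EN − 2FM + GL) / (2(EG − F²)) = 0.
At (u, v) = (1, 3*pi/4): H = 0.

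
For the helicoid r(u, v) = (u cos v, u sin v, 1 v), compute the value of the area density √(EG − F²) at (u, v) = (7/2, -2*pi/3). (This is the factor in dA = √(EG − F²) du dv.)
√(EG − F²)|_{(7/2, -2*pi/3)} = sqrt(53)/2

E = 1, F = 0, G = u^2 + 1, so EG − F² = u^2 + 1. Taking the positive square root: √(EG − F²) = sqrt(u^2 + 1). At (u, v) = (7/2, -2*pi/3): sqrt(53)/2.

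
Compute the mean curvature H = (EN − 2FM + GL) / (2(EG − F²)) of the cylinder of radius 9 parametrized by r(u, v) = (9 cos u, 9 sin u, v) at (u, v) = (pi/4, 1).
H = -1/18

With E = 81, F = 0, G = 1, L = -9, M = 0, N = 0, assemble
  H = (EN − 2FM + GL) / (2(EG − F²)) = -1/18.
At (u, v) = (pi/4, 1): H = -1/18.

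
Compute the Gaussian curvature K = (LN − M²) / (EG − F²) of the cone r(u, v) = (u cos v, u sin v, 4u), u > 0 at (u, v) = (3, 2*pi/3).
K = 0

Coefficients of the first fundamental form: E = 17, F = 0, G = u^2.
Coefficients of the second fundamental form: L = 0, M = 0, N = 4*sqrt(17)*u^2/(17*Abs(u)).
Assemble K = (LN − M²)/(EG − F²) = 0. At (u, v) = (3, 2*pi/3): K = 0.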